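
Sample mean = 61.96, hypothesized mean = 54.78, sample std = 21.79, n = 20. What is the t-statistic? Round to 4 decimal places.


t = (xbar - mu0) / (s/sqrt(n))
xbar - mu0 = 61.96 - 54.78 = 7.18
sqrt(20) ≈ 4.47213595
s/sqrt(n) = 21.79 / 4.47213595 ≈ 4.87239212
t = 7.18 / 4.87239212 ≈ 1.473609

1.4736


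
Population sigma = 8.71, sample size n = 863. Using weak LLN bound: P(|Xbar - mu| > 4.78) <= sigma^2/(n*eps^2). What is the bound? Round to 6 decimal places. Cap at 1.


bound = min(1, sigma^2/(n*eps^2))
sigma^2 = 8.71^2 = 75.8641
n*eps^2 = 863 * 4.78^2 = 863 * 22.8484 = 19718.1692
sigma^2/(n*eps^2) = 75.8641 / 19718.1692 ≈ 0.00384742

0.003847


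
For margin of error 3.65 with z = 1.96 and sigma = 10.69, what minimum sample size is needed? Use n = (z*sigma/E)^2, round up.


z*sigma/E = 1.96 * 10.69 / 3.65 = 52381/9125 ≈ 5.740384
(z*sigma/E)^2 ≈ 32.952003
round up: n = 33

33


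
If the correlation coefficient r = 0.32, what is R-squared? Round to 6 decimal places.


R^2 = r^2 = (0.32)^2 = 0.1024

0.102400


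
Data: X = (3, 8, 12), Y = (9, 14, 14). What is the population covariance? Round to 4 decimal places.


Cov = (1/n)*sum((xi-xbar)(yi-ybar))
n = 3, xbar = 23/3 ≈ 7.666667, ybar = 37/3 ≈ 12.333333
sum((xi-xbar)(yi-ybar)) = 70/3 ≈ 23.333333
Cov = 23.333333 / 3 = 70/9 ≈ 7.777778

7.7778


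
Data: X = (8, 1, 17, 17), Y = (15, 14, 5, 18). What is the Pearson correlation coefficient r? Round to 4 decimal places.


r = sum((xi-xbar)(yi-ybar)) / sqrt(sum((xi-xbar)^2) * sum((yi-ybar)^2))
n = 4, xbar = 43/4 = 10.75, ybar = 52/4 = 13
Sxy = sum((xi-xbar)(yi-ybar)) = -34
Sxx = sum((xi-xbar)^2) = 180.75
Syy = sum((yi-ybar)^2) = 94
sqrt(Sxx*Syy) ≈ 130.347612
r = Sxy / sqrt(Sxx*Syy) = -34 / 130.347612 ≈ -0.260841

-0.2608


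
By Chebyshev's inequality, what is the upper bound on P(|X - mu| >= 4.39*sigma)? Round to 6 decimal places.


P <= 1/k^2
k^2 = 4.39^2 = 19.2721
1/k^2 = 1 / 19.2721 ≈ 0.05188848

0.051888


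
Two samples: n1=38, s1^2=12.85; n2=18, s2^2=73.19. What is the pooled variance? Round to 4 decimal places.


sp^2 = ((n1-1)*s1^2 + (n2-1)*s2^2)/(n1+n2-2)
(n1-1)*s1^2 = 37 * 12.85 = 475.45
(n2-1)*s2^2 = 17 * 73.19 = 1244.23
numerator = 475.45 + 1244.23 = 1719.68
n1+n2-2 = 54
sp^2 = 1719.68 / 54 = 21496/675 ≈ 31.845926

31.8459


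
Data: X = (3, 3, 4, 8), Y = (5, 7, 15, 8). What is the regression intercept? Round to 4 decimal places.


a = ybar - b*xbar, where b = sum((xi-xbar)(yi-ybar)) / sum((xi-xbar)^2)
n = 4, xbar = 18/4 = 4.5, ybar = 35/4 = 8.75
Sxy = sum((xi-xbar)(yi-ybar)) = 2.5
Sxx = sum((xi-xbar)^2) = 17
b = Sxy / Sxx = 5/34 ≈ 0.147059
a = 8.75 - 0.147059 * 4.5 = 275/34 ≈ 8.088235

8.0882


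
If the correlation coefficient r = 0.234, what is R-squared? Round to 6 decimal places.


R^2 = r^2 = (0.234)^2 = 0.054756

0.054756


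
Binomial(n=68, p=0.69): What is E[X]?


E[X] = n*p = 68 * 0.69 = 46.92

46.92


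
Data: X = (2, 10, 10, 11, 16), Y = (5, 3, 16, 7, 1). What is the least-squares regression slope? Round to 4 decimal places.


b = sum((xi-xbar)(yi-ybar)) / sum((xi-xbar)^2)
n = 5, xbar = 49/5 = 9.8, ybar = 32/5 = 6.4
Sxy = sum((xi-xbar)(yi-ybar)) = -20.6
Sxx = sum((xi-xbar)^2) = 100.8
b = Sxy / Sxx = -103/504 ≈ -0.204365

-0.2044


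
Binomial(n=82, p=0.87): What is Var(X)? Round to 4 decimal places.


Var = n*p*(1-p) = 82 * 0.87 * 0.13 = 9.2742

9.2742


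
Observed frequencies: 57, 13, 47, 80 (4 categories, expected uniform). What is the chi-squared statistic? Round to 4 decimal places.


chi2 = sum((O-E)^2/E), E = total/4
total = 197, E = 197/4 = 49.25
(57 - 49.25)^2 / 49.25 = 60.0625 / 49.25 = 961/788 ≈ 1.219543
(13 - 49.25)^2 / 49.25 = 1314.0625 / 49.25 = 21025/788 ≈ 26.681472
(47 - 49.25)^2 / 49.25 = 5.0625 / 49.25 = 81/788 ≈ 0.102792
(80 - 49.25)^2 / 49.25 = 945.5625 / 49.25 = 15129/788 ≈ 19.199239
chi2 = 9299/197 ≈ 47.203046

47.2030


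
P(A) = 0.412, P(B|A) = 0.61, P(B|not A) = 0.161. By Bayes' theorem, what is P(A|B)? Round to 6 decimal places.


P(A|B) = P(B|A)*P(A) / P(B), P(B) = P(B|A)*P(A) + P(B|not A)*P(not A)
P(B|A)*P(A) = 0.61 * 0.412 = 0.25132
P(B|not A)*P(not A) = 0.161 * 0.588 = 0.094668
P(B) = 0.25132 + 0.094668 = 0.345988
P(A|B) = 0.25132 / 0.345988 ≈ 0.72638357

0.726384


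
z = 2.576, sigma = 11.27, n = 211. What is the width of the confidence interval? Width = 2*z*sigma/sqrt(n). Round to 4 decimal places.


width = 2*z*sigma/sqrt(n)
2*z*sigma = 2 * 2.576 * 11.27 = 58.06304
sqrt(211) ≈ 14.525839
width = 58.06304 / 14.525839 ≈ 3.997225

3.9972


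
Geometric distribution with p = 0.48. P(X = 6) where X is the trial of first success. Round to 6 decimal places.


P = (1-p)^(k-1) * p
(1-p)^(k-1) = 0.52^5 ≈ 0.03802040
P = 0.03802040 * 0.48 ≈ 0.01824979

0.018250


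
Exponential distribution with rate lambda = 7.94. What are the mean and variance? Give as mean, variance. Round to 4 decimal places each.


mean = 1/lam, var = 1/lam^2
mean = 1 / 7.94 = 50/397 ≈ 0.125945
lam^2 = 7.94^2 = 63.0436
var = 1 / 63.0436 ≈ 0.015862

0.1259, 0.0159


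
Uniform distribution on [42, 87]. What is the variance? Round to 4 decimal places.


Var = (b-a)^2 / 12
(b-a)^2 = (87 - 42)^2 = 2025
Var = 2025/12 = 168.75

168.7500


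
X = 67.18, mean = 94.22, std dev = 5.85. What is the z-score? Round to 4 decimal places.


z = (X - mu) / sigma
X - mu = 67.18 - 94.22 = -27.04
z = -27.04 / 5.85 = -208/45 ≈ -4.622222

-4.6222


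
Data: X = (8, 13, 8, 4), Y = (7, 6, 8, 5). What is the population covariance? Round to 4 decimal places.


Cov = (1/n)*sum((xi-xbar)(yi-ybar))
n = 4, xbar = 33/4 = 8.25, ybar = 26/4 = 6.5
sum((xi-xbar)(yi-ybar)) = 3.5
Cov = 3.5 / 4 = 0.875

0.8750


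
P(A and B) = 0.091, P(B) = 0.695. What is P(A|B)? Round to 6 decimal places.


P(A|B) = P(A and B) / P(B) = 0.091 / 0.695 = 91/695 ≈ 0.13093525

0.130935


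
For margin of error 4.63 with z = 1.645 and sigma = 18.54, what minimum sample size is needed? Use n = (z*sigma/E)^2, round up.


z*sigma/E = 1.645 * 18.54 / 4.63 ≈ 6.587106
(z*sigma/E)^2 ≈ 43.389963
round up: n = 44

44


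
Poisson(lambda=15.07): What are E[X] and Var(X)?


E[X] = Var(X) = lambda = 15.07

15.07, 15.07


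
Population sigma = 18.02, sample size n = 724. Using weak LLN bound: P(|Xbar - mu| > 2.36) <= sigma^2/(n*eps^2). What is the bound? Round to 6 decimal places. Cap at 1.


bound = min(1, sigma^2/(n*eps^2))
sigma^2 = 18.02^2 = 324.7204
n*eps^2 = 724 * 2.36^2 = 724 * 5.5696 = 4032.3904
sigma^2/(n*eps^2) = 324.7204 / 4032.3904 ≈ 0.08052802

0.080528


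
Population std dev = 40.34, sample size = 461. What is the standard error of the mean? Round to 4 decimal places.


SE = sigma / sqrt(n)
sqrt(461) ≈ 21.470911
SE = 40.34 / 21.470911 ≈ 1.878821

1.8788


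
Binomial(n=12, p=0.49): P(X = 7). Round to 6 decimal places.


P = C(n,k) * p^k * (1-p)^(n-k)
C(12,7) = 792
p^k = 0.49^7 ≈ 0.006782231
(1-p)^(n-k) = 0.51^5 ≈ 0.03450253
P = 792 * 0.006782231 * 0.03450253 ≈ 0.185331

0.185331


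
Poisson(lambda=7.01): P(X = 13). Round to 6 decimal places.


P = e^(-lam) * lam^k / k!
e^(-7.01) ≈ 0.0009028086
lam^k = 7.01^13 ≈ 98703881968.918249
k! = 13! = 6227020800
P = 0.0009028086 * 98703881968.918249 / 6227020800 ≈ 0.014310

0.014310


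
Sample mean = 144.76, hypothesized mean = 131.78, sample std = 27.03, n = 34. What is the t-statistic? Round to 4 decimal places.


t = (xbar - mu0) / (s/sqrt(n))
xbar - mu0 = 144.76 - 131.78 = 12.98
sqrt(34) ≈ 5.83095189
s/sqrt(n) = 27.03 / 5.83095189 ≈ 4.63560676
t = 12.98 / 4.63560676 ≈ 2.800065

2.8001


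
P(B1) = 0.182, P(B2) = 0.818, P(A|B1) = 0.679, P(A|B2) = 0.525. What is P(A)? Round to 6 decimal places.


P(A) = P(A|B1)*P(B1) + P(A|B2)*P(B2)
P(A|B1)*P(B1) = 0.679 * 0.182 = 0.123578
P(A|B2)*P(B2) = 0.525 * 0.818 = 0.42945
P(A) = 0.123578 + 0.42945 = 0.553028

0.553028


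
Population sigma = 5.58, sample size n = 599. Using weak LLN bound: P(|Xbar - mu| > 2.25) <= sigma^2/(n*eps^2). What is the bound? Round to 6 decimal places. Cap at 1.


bound = min(1, sigma^2/(n*eps^2))
sigma^2 = 5.58^2 = 31.1364
n*eps^2 = 599 * 2.25^2 = 599 * 5.0625 = 3032.4375
sigma^2/(n*eps^2) = 31.1364 / 3032.4375 ≈ 0.01026778

0.010268


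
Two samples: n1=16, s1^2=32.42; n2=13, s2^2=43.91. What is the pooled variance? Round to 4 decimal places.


sp^2 = ((n1-1)*s1^2 + (n2-1)*s2^2)/(n1+n2-2)
(n1-1)*s1^2 = 15 * 32.42 = 486.3
(n2-1)*s2^2 = 12 * 43.91 = 526.92
numerator = 486.3 + 526.92 = 1013.22
n1+n2-2 = 27
sp^2 = 1013.22 / 27 = 5629/150 ≈ 37.526667

37.5267


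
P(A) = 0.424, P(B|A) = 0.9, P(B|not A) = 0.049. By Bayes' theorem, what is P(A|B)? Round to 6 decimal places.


P(A|B) = P(B|A)*P(A) / P(B), P(B) = P(B|A)*P(A) + P(B|not A)*P(not A)
P(B|A)*P(A) = 0.9 * 0.424 = 0.3816
P(B|not A)*P(not A) = 0.049 * 0.576 = 0.028224
P(B) = 0.3816 + 0.028224 = 0.409824
P(A|B) = 0.3816 / 0.409824 = 1325/1423 ≈ 0.93113141

0.931131


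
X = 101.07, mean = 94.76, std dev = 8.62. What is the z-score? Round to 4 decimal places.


z = (X - mu) / sigma
X - mu = 101.07 - 94.76 = 6.31
z = 6.31 / 8.62 = 631/862 ≈ 0.732019

0.7320


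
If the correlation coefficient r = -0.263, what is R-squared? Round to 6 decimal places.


R^2 = r^2 = (-0.263)^2 = 0.069169

0.069169


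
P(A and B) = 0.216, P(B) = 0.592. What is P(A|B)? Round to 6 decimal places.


P(A|B) = P(A and B) / P(B) = 0.216 / 0.592 = 27/74 ≈ 0.36486486

0.364865


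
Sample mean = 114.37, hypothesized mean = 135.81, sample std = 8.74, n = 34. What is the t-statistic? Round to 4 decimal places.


t = (xbar - mu0) / (s/sqrt(n))
xbar - mu0 = 114.37 - 135.81 = -21.44
sqrt(34) ≈ 5.83095189
s/sqrt(n) = 8.74 / 5.83095189 ≈ 1.49889763
t = -21.44 / 1.49889763 ≈ -14.303845

-14.3038


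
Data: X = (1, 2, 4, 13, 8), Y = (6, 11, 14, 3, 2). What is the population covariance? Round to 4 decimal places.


Cov = (1/n)*sum((xi-xbar)(yi-ybar))
n = 5, xbar = 28/5 = 5.6, ybar = 36/5 = 7.2
sum((xi-xbar)(yi-ybar)) = -62.6
Cov = -62.6 / 5 = -12.52

-12.5200


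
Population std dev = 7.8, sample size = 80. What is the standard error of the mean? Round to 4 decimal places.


SE = sigma / sqrt(n)
sqrt(80) ≈ 8.944272
SE = 7.8 / 8.944272 ≈ 0.872067

0.8721


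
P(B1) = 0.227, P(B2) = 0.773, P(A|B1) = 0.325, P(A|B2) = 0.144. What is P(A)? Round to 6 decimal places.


P(A) = P(A|B1)*P(B1) + P(A|B2)*P(B2)
P(A|B1)*P(B1) = 0.325 * 0.227 = 0.073775
P(A|B2)*P(B2) = 0.144 * 0.773 = 0.111312
P(A) = 0.073775 + 0.111312 = 0.185087

0.185087


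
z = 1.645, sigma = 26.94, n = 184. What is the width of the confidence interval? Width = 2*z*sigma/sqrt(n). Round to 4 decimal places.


width = 2*z*sigma/sqrt(n)
2*z*sigma = 2 * 1.645 * 26.94 = 88.6326
sqrt(184) ≈ 13.564660
width = 88.6326 / 13.564660 ≈ 6.534082

6.5341


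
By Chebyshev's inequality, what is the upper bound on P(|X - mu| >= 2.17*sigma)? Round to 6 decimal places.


P <= 1/k^2
k^2 = 2.17^2 = 4.7089
1/k^2 = 1 / 4.7089 ≈ 0.21236382

0.212364


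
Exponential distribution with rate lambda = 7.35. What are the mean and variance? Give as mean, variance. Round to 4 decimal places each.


mean = 1/lam, var = 1/lam^2
mean = 1 / 7.35 = 20/147 ≈ 0.136054
lam^2 = 7.35^2 = 54.0225
var = 1 / 54.0225 ≈ 0.018511

0.1361, 0.0185


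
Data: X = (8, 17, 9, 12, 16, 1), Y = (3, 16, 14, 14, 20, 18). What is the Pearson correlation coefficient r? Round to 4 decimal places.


r = sum((xi-xbar)(yi-ybar)) / sqrt(sum((xi-xbar)^2) * sum((yi-ybar)^2))
n = 6, xbar = 63/6 = 10.5, ybar = 85/6 ≈ 14.166667
Sxy = sum((xi-xbar)(yi-ybar)) = 35.5
Sxx = sum((xi-xbar)^2) = 173.5
Syy = sum((yi-ybar)^2) = 1061/6 ≈ 176.833333
sqrt(Sxx*Syy) ≈ 175.158738
r = Sxy / sqrt(Sxx*Syy) = 35.5 / 175.158738 ≈ 0.202673

0.2027


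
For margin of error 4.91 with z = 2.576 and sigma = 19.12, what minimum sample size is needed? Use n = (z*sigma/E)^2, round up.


z*sigma/E = 2.576 * 19.12 / 4.91 ≈ 10.031185
(z*sigma/E)^2 ≈ 100.624679
round up: n = 101

101


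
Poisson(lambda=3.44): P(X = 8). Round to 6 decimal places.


P = e^(-lam) * lam^k / k!
e^(-3.44) ≈ 0.03206469
lam^k = 3.44^8 ≈ 19609.546071
k! = 8! = 40320
P = 0.03206469 * 19609.546071 / 40320 ≈ 0.015595

0.015595


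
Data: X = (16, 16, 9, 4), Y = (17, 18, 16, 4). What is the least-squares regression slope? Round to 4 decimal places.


b = sum((xi-xbar)(yi-ybar)) / sum((xi-xbar)^2)
n = 4, xbar = 45/4 = 11.25, ybar = 55/4 = 13.75
Sxy = sum((xi-xbar)(yi-ybar)) = 101.25
Sxx = sum((xi-xbar)^2) = 102.75
b = Sxy / Sxx = 135/137 ≈ 0.985401

0.9854


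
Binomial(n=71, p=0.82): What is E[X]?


E[X] = n*p = 71 * 0.82 = 58.22

58.22


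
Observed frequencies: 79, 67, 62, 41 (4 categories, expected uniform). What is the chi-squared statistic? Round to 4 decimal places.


chi2 = sum((O-E)^2/E), E = total/4
total = 249, E = 249/4 = 62.25
(79 - 62.25)^2 / 62.25 = 280.5625 / 62.25 = 4489/996 ≈ 4.507028
(67 - 62.25)^2 / 62.25 = 22.5625 / 62.25 = 361/996 ≈ 0.362450
(62 - 62.25)^2 / 62.25 = 0.0625 / 62.25 = 1/996 ≈ 0.001004
(41 - 62.25)^2 / 62.25 = 451.5625 / 62.25 = 7225/996 ≈ 7.254016
chi2 = 3019/249 ≈ 12.124498

12.1245


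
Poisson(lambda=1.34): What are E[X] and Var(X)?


E[X] = Var(X) = lambda = 1.34

1.34, 1.34


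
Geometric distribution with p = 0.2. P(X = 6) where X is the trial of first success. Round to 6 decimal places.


P = (1-p)^(k-1) * p
(1-p)^(k-1) = 0.8^5 = 0.32768
P = 0.32768 * 0.2 = 0.065536

0.065536


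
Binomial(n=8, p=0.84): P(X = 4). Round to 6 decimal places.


P = C(n,k) * p^k * (1-p)^(n-k)
C(8,4) = 70
p^k = 0.84^4 ≈ 0.4978714
(1-p)^(n-k) = 0.16^4 = 0.00065536
P = 70 * 0.4978714 * 0.00065536 ≈ 0.022840

0.022840


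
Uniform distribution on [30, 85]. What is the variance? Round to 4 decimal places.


Var = (b-a)^2 / 12
(b-a)^2 = (85 - 30)^2 = 3025
Var = 3025/12 ≈ 252.083333

252.0833


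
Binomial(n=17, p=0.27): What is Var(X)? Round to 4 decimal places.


Var = n*p*(1-p) = 17 * 0.27 * 0.73 = 3.3507

3.3507


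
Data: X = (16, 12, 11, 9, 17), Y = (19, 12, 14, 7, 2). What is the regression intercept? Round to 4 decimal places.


a = ybar - b*xbar, where b = sum((xi-xbar)(yi-ybar)) / sum((xi-xbar)^2)
n = 5, xbar = 65/5 = 13, ybar = 54/5 = 10.8
Sxy = sum((xi-xbar)(yi-ybar)) = -3
Sxx = sum((xi-xbar)^2) = 46
b = Sxy / Sxx = -3/46 ≈ -0.065217
a = 10.8 - (-0.065217) * 13 = 2679/230 ≈ 11.647826

11.6478


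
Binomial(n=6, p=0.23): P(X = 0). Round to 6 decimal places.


P = C(n,k) * p^k * (1-p)^(n-k)
C(6,0) = 1
p^k = 0.23^0 = 1
(1-p)^(n-k) = 0.77^6 ≈ 0.2084224
P = 1 * 1 * 0.2084224 ≈ 0.208422

0.208422


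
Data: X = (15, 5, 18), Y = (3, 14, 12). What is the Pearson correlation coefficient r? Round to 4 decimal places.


r = sum((xi-xbar)(yi-ybar)) / sqrt(sum((xi-xbar)^2) * sum((yi-ybar)^2))
n = 3, xbar = 38/3 ≈ 12.666667, ybar = 29/3 ≈ 9.666667
Sxy = sum((xi-xbar)(yi-ybar)) = -109/3 ≈ -36.333333
Sxx = sum((xi-xbar)^2) = 278/3 ≈ 92.666667
Syy = sum((yi-ybar)^2) = 206/3 ≈ 68.666667
sqrt(Sxx*Syy) ≈ 79.769111
r = Sxy / sqrt(Sxx*Syy) = -36.333333 / 79.769111 ≈ -0.455481

-0.4555


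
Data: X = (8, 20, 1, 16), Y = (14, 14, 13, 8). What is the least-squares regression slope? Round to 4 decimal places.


b = sum((xi-xbar)(yi-ybar)) / sum((xi-xbar)^2)
n = 4, xbar = 45/4 = 11.25, ybar = 49/4 = 12.25
Sxy = sum((xi-xbar)(yi-ybar)) = -18.25
Sxx = sum((xi-xbar)^2) = 214.75
b = Sxy / Sxx = -73/859 ≈ -0.084983

-0.0850


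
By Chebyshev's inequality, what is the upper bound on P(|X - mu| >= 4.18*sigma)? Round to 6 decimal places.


P <= 1/k^2
k^2 = 4.18^2 = 17.4724
1/k^2 = 1 / 17.4724 ≈ 0.05723312

0.057233


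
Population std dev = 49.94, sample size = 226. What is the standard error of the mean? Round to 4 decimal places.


SE = sigma / sqrt(n)
sqrt(226) ≈ 15.033296
SE = 49.94 / 15.033296 ≈ 3.321959

3.3220


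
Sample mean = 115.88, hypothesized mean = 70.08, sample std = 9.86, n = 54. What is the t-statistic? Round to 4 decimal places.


t = (xbar - mu0) / (s/sqrt(n))
xbar - mu0 = 115.88 - 70.08 = 45.8
sqrt(54) ≈ 7.34846923
s/sqrt(n) = 9.86 / 7.34846923 ≈ 1.34177605
t = 45.8 / 1.34177605 ≈ 34.133863

34.1339


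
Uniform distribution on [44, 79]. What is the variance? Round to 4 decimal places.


Var = (b-a)^2 / 12
(b-a)^2 = (79 - 44)^2 = 1225
Var = 1225/12 ≈ 102.083333

102.0833


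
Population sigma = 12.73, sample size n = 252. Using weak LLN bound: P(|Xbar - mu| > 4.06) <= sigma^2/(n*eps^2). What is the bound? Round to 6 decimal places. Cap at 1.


bound = min(1, sigma^2/(n*eps^2))
sigma^2 = 12.73^2 = 162.0529
n*eps^2 = 252 * 4.06^2 = 252 * 16.4836 = 4153.8672
sigma^2/(n*eps^2) = 162.0529 / 4153.8672 ≈ 0.03901254

0.039013


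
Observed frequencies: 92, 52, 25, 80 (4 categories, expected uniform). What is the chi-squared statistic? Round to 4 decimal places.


chi2 = sum((O-E)^2/E), E = total/4
total = 249, E = 249/4 = 62.25
(92 - 62.25)^2 / 62.25 = 885.0625 / 62.25 = 14161/996 ≈ 14.217871
(52 - 62.25)^2 / 62.25 = 105.0625 / 62.25 = 1681/996 ≈ 1.687751
(25 - 62.25)^2 / 62.25 = 1387.5625 / 62.25 = 22201/996 ≈ 22.290161
(80 - 62.25)^2 / 62.25 = 315.0625 / 62.25 = 5041/996 ≈ 5.061245
chi2 = 10771/249 ≈ 43.257028

43.2570


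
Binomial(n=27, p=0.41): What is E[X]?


E[X] = n*p = 27 * 0.41 = 11.07

11.07


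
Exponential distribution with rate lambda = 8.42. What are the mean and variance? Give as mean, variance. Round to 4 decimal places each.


mean = 1/lam, var = 1/lam^2
mean = 1 / 8.42 = 50/421 ≈ 0.118765
lam^2 = 8.42^2 = 70.8964
var = 1 / 70.8964 ≈ 0.014105

0.1188, 0.0141


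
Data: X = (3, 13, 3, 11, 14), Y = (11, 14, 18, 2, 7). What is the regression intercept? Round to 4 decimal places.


a = ybar - b*xbar, where b = sum((xi-xbar)(yi-ybar)) / sum((xi-xbar)^2)
n = 5, xbar = 44/5 = 8.8, ybar = 52/5 = 10.4
Sxy = sum((xi-xbar)(yi-ybar)) = -68.6
Sxx = sum((xi-xbar)^2) = 116.8
b = Sxy / Sxx = -343/584 ≈ -0.587329
a = 10.4 - (-0.587329) * 8.8 = 2273/146 ≈ 15.568493

15.5685


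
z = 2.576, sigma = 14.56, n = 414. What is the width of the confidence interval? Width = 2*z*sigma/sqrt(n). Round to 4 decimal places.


width = 2*z*sigma/sqrt(n)
2*z*sigma = 2 * 2.576 * 14.56 = 75.01312
sqrt(414) ≈ 20.346990
width = 75.01312 / 20.346990 ≈ 3.686694

3.6867


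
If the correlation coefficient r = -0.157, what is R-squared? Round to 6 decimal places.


R^2 = r^2 = (-0.157)^2 = 0.024649

0.024649


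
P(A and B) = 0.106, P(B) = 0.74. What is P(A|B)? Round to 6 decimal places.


P(A|B) = P(A and B) / P(B) = 0.106 / 0.74 = 53/370 ≈ 0.14324324

0.143243


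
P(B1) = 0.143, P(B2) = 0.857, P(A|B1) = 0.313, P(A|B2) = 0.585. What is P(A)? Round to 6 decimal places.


P(A) = P(A|B1)*P(B1) + P(A|B2)*P(B2)
P(A|B1)*P(B1) = 0.313 * 0.143 = 0.044759
P(A|B2)*P(B2) = 0.585 * 0.857 = 0.501345
P(A) = 0.044759 + 0.501345 = 0.546104

0.546104


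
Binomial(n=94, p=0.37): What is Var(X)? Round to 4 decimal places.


Var = n*p*(1-p) = 94 * 0.37 * 0.63 = 21.9114

21.9114


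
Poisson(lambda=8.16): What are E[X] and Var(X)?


E[X] = Var(X) = lambda = 8.16

8.16, 8.16


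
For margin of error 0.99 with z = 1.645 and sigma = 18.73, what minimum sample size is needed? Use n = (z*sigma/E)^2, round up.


z*sigma/E = 1.645 * 18.73 / 0.99 ≈ 31.122071
(z*sigma/E)^2 ≈ 968.583285
round up: n = 969

969


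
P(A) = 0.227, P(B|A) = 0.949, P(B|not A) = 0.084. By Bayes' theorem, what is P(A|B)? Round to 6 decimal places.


P(A|B) = P(B|A)*P(A) / P(B), P(B) = P(B|A)*P(A) + P(B|not A)*P(not A)
P(B|A)*P(A) = 0.949 * 0.227 = 0.215423
P(B|not A)*P(not A) = 0.084 * 0.773 = 0.064932
P(B) = 0.215423 + 0.064932 = 0.280355
P(A|B) = 0.215423 / 0.280355 ≈ 0.76839364

0.768394


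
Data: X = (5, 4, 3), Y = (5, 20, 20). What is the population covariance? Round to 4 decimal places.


Cov = (1/n)*sum((xi-xbar)(yi-ybar))
n = 3, xbar = 12/3 = 4, ybar = 45/3 = 15
sum((xi-xbar)(yi-ybar)) = -15
Cov = -15 / 3 = -5

-5.0000


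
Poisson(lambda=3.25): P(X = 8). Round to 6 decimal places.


P = e^(-lam) * lam^k / k!
e^(-3.25) ≈ 0.03877421
lam^k = 3.25^8 ≈ 12447.063004
k! = 8! = 40320
P = 0.03877421 * 12447.063004 / 40320 ≈ 0.011970

0.011970


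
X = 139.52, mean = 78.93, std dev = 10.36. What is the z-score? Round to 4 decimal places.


z = (X - mu) / sigma
X - mu = 139.52 - 78.93 = 60.59
z = 60.59 / 10.36 = 6059/1036 ≈ 5.848456

5.8485


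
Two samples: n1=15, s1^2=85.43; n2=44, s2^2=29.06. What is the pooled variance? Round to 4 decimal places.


sp^2 = ((n1-1)*s1^2 + (n2-1)*s2^2)/(n1+n2-2)
(n1-1)*s1^2 = 14 * 85.43 = 1196.02
(n2-1)*s2^2 = 43 * 29.06 = 1249.58
numerator = 1196.02 + 1249.58 = 2445.6
n1+n2-2 = 57
sp^2 = 2445.6 / 57 = 4076/95 ≈ 42.905263

42.9053


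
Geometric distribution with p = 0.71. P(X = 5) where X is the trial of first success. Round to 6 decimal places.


P = (1-p)^(k-1) * p
(1-p)^(k-1) = 0.29^4 = 0.00707281
P = 0.00707281 * 0.71 ≈ 0.005021695

0.005022


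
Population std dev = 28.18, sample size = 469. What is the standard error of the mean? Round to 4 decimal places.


SE = sigma / sqrt(n)
sqrt(469) ≈ 21.656408
SE = 28.18 / 21.656408 ≈ 1.301231

1.3012


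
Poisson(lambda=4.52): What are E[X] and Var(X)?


E[X] = Var(X) = lambda = 4.52

4.52, 4.52


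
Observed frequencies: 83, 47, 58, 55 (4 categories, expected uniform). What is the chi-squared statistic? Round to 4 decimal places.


chi2 = sum((O-E)^2/E), E = total/4
total = 243, E = 243/4 = 60.75
(83 - 60.75)^2 / 60.75 = 495.0625 / 60.75 = 7921/972 ≈ 8.149177
(47 - 60.75)^2 / 60.75 = 189.0625 / 60.75 = 3025/972 ≈ 3.112140
(58 - 60.75)^2 / 60.75 = 7.5625 / 60.75 = 121/972 ≈ 0.124486
(55 - 60.75)^2 / 60.75 = 33.0625 / 60.75 = 529/972 ≈ 0.544239
chi2 = 2899/243 ≈ 11.930041

11.9300


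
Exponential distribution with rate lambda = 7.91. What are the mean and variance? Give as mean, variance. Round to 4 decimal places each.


mean = 1/lam, var = 1/lam^2
mean = 1 / 7.91 = 100/791 ≈ 0.126422
lam^2 = 7.91^2 = 62.5681
var = 1 / 62.5681 ≈ 0.015983

0.1264, 0.0160


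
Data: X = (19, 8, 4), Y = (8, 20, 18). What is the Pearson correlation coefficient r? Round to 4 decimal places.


r = sum((xi-xbar)(yi-ybar)) / sqrt(sum((xi-xbar)^2) * sum((yi-ybar)^2))
n = 3, xbar = 31/3 ≈ 10.333333, ybar = 46/3 ≈ 15.333333
Sxy = sum((xi-xbar)(yi-ybar)) = -274/3 ≈ -91.333333
Sxx = sum((xi-xbar)^2) = 362/3 ≈ 120.666667
Syy = sum((yi-ybar)^2) = 248/3 ≈ 82.666667
sqrt(Sxx*Syy) ≈ 99.875478
r = Sxy / sqrt(Sxx*Syy) = -91.333333 / 99.875478 ≈ -0.914472

-0.9145


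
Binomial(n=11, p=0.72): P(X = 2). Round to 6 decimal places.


P = C(n,k) * p^k * (1-p)^(n-k)
C(11,2) = 55
p^k = 0.72^2 = 0.5184
(1-p)^(n-k) = 0.28^9 ≈ 0.00001057846
P = 55 * 0.5184 * 0.00001057846 ≈ 0.000302

0.000302


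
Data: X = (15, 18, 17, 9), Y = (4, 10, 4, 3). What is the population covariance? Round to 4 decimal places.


Cov = (1/n)*sum((xi-xbar)(yi-ybar))
n = 4, xbar = 59/4 = 14.75, ybar = 21/4 = 5.25
sum((xi-xbar)(yi-ybar)) = 25.25
Cov = 25.25 / 4 = 6.3125

6.3125


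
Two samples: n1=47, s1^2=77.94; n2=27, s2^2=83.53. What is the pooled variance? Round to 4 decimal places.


sp^2 = ((n1-1)*s1^2 + (n2-1)*s2^2)/(n1+n2-2)
(n1-1)*s1^2 = 46 * 77.94 = 3585.24
(n2-1)*s2^2 = 26 * 83.53 = 2171.78
numerator = 3585.24 + 2171.78 = 5757.02
n1+n2-2 = 72
sp^2 = 5757.02 / 72 = 287851/3600 ≈ 79.958611

79.9586


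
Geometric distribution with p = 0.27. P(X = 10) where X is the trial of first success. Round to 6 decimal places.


P = (1-p)^(k-1) * p
(1-p)^(k-1) = 0.73^9 ≈ 0.05887159
P = 0.05887159 * 0.27 ≈ 0.01589533

0.015895


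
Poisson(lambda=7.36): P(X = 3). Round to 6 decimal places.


P = e^(-lam) * lam^k / k!
e^(-7.36) ≈ 0.0006361985
lam^k = 7.36^3 = 398.688256
k! = 3! = 6
P = 0.0006361985 * 398.688256 / 6 ≈ 0.042274

0.042274


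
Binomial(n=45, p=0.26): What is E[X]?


E[X] = n*p = 45 * 0.26 = 11.7

11.7


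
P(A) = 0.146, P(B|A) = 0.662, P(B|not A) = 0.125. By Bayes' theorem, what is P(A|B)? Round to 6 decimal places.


P(A|B) = P(B|A)*P(A) / P(B), P(B) = P(B|A)*P(A) + P(B|not A)*P(not A)
P(B|A)*P(A) = 0.662 * 0.146 = 0.096652
P(B|not A)*P(not A) = 0.125 * 0.854 = 0.10675
P(B) = 0.096652 + 0.10675 = 0.203402
P(A|B) = 0.096652 / 0.203402 ≈ 0.47517724

0.475177


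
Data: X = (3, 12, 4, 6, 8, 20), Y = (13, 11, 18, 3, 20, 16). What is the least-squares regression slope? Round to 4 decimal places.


b = sum((xi-xbar)(yi-ybar)) / sum((xi-xbar)^2)
n = 6, xbar = 53/6 ≈ 8.833333, ybar = 81/6 = 13.5
Sxy = sum((xi-xbar)(yi-ybar)) = 25.5
Sxx = sum((xi-xbar)^2) = 1205/6 ≈ 200.833333
b = Sxy / Sxx = 153/1205 ≈ 0.126971

0.1270


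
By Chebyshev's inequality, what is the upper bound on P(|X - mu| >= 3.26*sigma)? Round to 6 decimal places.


P <= 1/k^2
k^2 = 3.26^2 = 10.6276
1/k^2 = 1 / 10.6276 ≈ 0.09409462

0.094095


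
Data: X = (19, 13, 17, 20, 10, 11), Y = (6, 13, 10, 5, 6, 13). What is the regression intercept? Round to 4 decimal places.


a = ybar - b*xbar, where b = sum((xi-xbar)(yi-ybar)) / sum((xi-xbar)^2)
n = 6, xbar = 90/6 = 15, ybar = 53/6 ≈ 8.833333
Sxy = sum((xi-xbar)(yi-ybar)) = -39
Sxx = sum((xi-xbar)^2) = 90
b = Sxy / Sxx = -13/30 ≈ -0.433333
a = 8.833333 - (-0.433333) * 15 = 46/3 ≈ 15.333333

15.3333


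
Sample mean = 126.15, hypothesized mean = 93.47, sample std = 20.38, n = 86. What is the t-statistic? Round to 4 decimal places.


t = (xbar - mu0) / (s/sqrt(n))
xbar - mu0 = 126.15 - 93.47 = 32.68
sqrt(86) ≈ 9.27361850
s/sqrt(n) = 20.38 / 9.27361850 ≈ 2.19763192
t = 32.68 / 2.19763192 ≈ 14.870552

14.8706


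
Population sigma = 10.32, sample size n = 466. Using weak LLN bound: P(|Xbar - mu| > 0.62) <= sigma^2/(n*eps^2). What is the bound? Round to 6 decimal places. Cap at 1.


bound = min(1, sigma^2/(n*eps^2))
sigma^2 = 10.32^2 = 106.5024
n*eps^2 = 466 * 0.62^2 = 466 * 0.3844 = 179.1304
sigma^2/(n*eps^2) = 106.5024 / 179.1304 ≈ 0.59455235

0.594552


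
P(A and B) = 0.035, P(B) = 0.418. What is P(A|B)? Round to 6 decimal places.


P(A|B) = P(A and B) / P(B) = 0.035 / 0.418 = 35/418 ≈ 0.08373206

0.083732


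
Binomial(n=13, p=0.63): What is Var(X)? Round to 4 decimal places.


Var = n*p*(1-p) = 13 * 0.63 * 0.37 = 3.0303

3.0303


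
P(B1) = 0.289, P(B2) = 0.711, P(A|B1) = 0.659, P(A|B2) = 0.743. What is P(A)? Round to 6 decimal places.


P(A) = P(A|B1)*P(B1) + P(A|B2)*P(B2)
P(A|B1)*P(B1) = 0.659 * 0.289 = 0.190451
P(A|B2)*P(B2) = 0.743 * 0.711 = 0.528273
P(A) = 0.190451 + 0.528273 = 0.718724

0.718724


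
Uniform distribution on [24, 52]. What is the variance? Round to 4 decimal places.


Var = (b-a)^2 / 12
(b-a)^2 = (52 - 24)^2 = 784
Var = 784/12 ≈ 65.333333

65.3333


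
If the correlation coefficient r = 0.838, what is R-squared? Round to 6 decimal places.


R^2 = r^2 = (0.838)^2 = 0.702244

0.702244


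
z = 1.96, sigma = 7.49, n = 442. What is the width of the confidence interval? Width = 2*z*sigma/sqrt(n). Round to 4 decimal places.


width = 2*z*sigma/sqrt(n)
2*z*sigma = 2 * 1.96 * 7.49 = 29.3608
sqrt(442) ≈ 21.023796
width = 29.3608 / 21.023796 ≈ 1.396551

1.3966


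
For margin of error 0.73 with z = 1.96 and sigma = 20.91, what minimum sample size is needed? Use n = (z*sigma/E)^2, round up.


z*sigma/E = 1.96 * 20.91 / 0.73 = 102459/1825 ≈ 56.141918
(z*sigma/E)^2 ≈ 3151.914935
round up: n = 3152

3152


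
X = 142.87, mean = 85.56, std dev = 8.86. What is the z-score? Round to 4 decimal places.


z = (X - mu) / sigma
X - mu = 142.87 - 85.56 = 57.31
z = 57.31 / 8.86 = 5731/886 ≈ 6.468397

6.4684


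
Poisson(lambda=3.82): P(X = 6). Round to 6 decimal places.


P = e^(-lam) * lam^k / k!
e^(-3.82) ≈ 0.02192780
lam^k = 3.82^6 ≈ 3107.278481
k! = 6! = 720
P = 0.02192780 * 3107.278481 / 720 ≈ 0.094633

0.094633


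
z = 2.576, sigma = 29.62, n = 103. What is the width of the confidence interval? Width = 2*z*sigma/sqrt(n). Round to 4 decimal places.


width = 2*z*sigma/sqrt(n)
2*z*sigma = 2 * 2.576 * 29.62 = 152.60224
sqrt(103) ≈ 10.148892
width = 152.60224 / 10.148892 ≈ 15.036345

15.0363


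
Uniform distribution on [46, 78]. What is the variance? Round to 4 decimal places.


Var = (b-a)^2 / 12
(b-a)^2 = (78 - 46)^2 = 1024
Var = 1024/12 ≈ 85.333333

85.3333


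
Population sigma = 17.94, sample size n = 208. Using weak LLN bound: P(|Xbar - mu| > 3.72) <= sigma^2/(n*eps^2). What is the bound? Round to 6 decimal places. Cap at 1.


bound = min(1, sigma^2/(n*eps^2))
sigma^2 = 17.94^2 = 321.8436
n*eps^2 = 208 * 3.72^2 = 208 * 13.8384 = 2878.3872
sigma^2/(n*eps^2) = 321.8436 / 2878.3872 ≈ 0.11181387

0.111814


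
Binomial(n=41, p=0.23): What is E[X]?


E[X] = n*p = 41 * 0.23 = 9.43

9.43


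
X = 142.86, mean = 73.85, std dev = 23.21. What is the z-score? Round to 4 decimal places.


z = (X - mu) / sigma
X - mu = 142.86 - 73.85 = 69.01
z = 69.01 / 23.21 = 6901/2321 ≈ 2.973287

2.9733


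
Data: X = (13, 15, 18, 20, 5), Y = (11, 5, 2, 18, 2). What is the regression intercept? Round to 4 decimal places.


a = ybar - b*xbar, where b = sum((xi-xbar)(yi-ybar)) / sum((xi-xbar)^2)
n = 5, xbar = 71/5 = 14.2, ybar = 38/5 = 7.6
Sxy = sum((xi-xbar)(yi-ybar)) = 84.4
Sxx = sum((xi-xbar)^2) = 134.8
b = Sxy / Sxx = 211/337 ≈ 0.626113
a = 7.6 - 0.626113 * 14.2 = -435/337 ≈ -1.290801

-1.2908


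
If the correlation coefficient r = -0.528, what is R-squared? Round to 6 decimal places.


R^2 = r^2 = (-0.528)^2 = 0.278784

0.278784


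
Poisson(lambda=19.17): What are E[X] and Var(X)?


E[X] = Var(X) = lambda = 19.17

19.17, 19.17


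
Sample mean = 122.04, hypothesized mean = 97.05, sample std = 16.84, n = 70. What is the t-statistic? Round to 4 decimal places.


t = (xbar - mu0) / (s/sqrt(n))
xbar - mu0 = 122.04 - 97.05 = 24.99
sqrt(70) ≈ 8.36660027
s/sqrt(n) = 16.84 / 8.36660027 ≈ 2.01276498
t = 24.99 / 2.01276498 ≈ 12.415757

12.4158


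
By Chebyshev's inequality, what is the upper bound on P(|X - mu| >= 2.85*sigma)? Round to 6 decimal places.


P <= 1/k^2
k^2 = 2.85^2 = 8.1225
1/k^2 = 1 / 8.1225 = 400/3249 ≈ 0.12311480

0.123115


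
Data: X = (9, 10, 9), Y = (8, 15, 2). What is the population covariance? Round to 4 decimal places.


Cov = (1/n)*sum((xi-xbar)(yi-ybar))
n = 3, xbar = 28/3 ≈ 9.333333, ybar = 25/3 ≈ 8.333333
sum((xi-xbar)(yi-ybar)) = 20/3 ≈ 6.666667
Cov = 6.666667 / 3 = 20/9 ≈ 2.222222

2.2222


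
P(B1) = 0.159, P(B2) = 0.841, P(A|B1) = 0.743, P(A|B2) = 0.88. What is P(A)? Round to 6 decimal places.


P(A) = P(A|B1)*P(B1) + P(A|B2)*P(B2)
P(A|B1)*P(B1) = 0.743 * 0.159 = 0.118137
P(A|B2)*P(B2) = 0.88 * 0.841 = 0.74008
P(A) = 0.118137 + 0.74008 = 0.858217

0.858217


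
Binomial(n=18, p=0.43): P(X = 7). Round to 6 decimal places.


P = C(n,k) * p^k * (1-p)^(n-k)
C(18,7) = 31824
p^k = 0.43^7 ≈ 0.002718186
(1-p)^(n-k) = 0.57^11 ≈ 0.002063590
P = 31824 * 0.002718186 * 0.002063590 ≈ 0.178508

0.178508


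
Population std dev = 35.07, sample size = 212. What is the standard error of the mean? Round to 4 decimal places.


SE = sigma / sqrt(n)
sqrt(212) ≈ 14.560220
SE = 35.07 / 14.560220 ≈ 2.408617

2.4086


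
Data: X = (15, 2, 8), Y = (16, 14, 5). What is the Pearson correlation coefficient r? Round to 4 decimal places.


r = sum((xi-xbar)(yi-ybar)) / sqrt(sum((xi-xbar)^2) * sum((yi-ybar)^2))
n = 3, xbar = 25/3 ≈ 8.333333, ybar = 35/3 ≈ 11.666667
Sxy = sum((xi-xbar)(yi-ybar)) = 49/3 ≈ 16.333333
Sxx = sum((xi-xbar)^2) = 254/3 ≈ 84.666667
Syy = sum((yi-ybar)^2) = 206/3 ≈ 68.666667
sqrt(Sxx*Syy) ≈ 76.248133
r = Sxy / sqrt(Sxx*Syy) = 16.333333 / 76.248133 ≈ 0.214213

0.2142


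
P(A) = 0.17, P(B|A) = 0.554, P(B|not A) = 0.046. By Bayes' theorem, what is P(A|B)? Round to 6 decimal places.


P(A|B) = P(B|A)*P(A) / P(B), P(B) = P(B|A)*P(A) + P(B|not A)*P(not A)
P(B|A)*P(A) = 0.554 * 0.17 = 0.09418
P(B|not A)*P(not A) = 0.046 * 0.83 = 0.03818
P(B) = 0.09418 + 0.03818 = 0.13236
P(A|B) = 0.09418 / 0.13236 = 4709/6618 ≈ 0.71154427

0.711544


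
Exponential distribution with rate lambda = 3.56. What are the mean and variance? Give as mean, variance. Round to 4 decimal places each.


mean = 1/lam, var = 1/lam^2
mean = 1 / 3.56 = 25/89 ≈ 0.280899
lam^2 = 3.56^2 = 12.6736
var = 1 / 12.6736 = 625/7921 ≈ 0.078904

0.2809, 0.0789


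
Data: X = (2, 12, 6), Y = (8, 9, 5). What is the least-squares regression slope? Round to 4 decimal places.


b = sum((xi-xbar)(yi-ybar)) / sum((xi-xbar)^2)
n = 3, xbar = 20/3 ≈ 6.666667, ybar = 22/3 ≈ 7.333333
Sxy = sum((xi-xbar)(yi-ybar)) = 22/3 ≈ 7.333333
Sxx = sum((xi-xbar)^2) = 152/3 ≈ 50.666667
b = Sxy / Sxx = 11/76 ≈ 0.144737

0.1447


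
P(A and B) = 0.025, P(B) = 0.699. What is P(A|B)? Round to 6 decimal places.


P(A|B) = P(A and B) / P(B) = 0.025 / 0.699 = 25/699 ≈ 0.03576538

0.035765


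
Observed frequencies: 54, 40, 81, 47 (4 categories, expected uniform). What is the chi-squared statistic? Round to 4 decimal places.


chi2 = sum((O-E)^2/E), E = total/4
total = 222, E = 222/4 = 55.5
(54 - 55.5)^2 / 55.5 = 2.25 / 55.5 = 3/74 ≈ 0.040541
(40 - 55.5)^2 / 55.5 = 240.25 / 55.5 = 961/222 ≈ 4.328829
(81 - 55.5)^2 / 55.5 = 650.25 / 55.5 = 867/74 ≈ 11.716216
(47 - 55.5)^2 / 55.5 = 72.25 / 55.5 = 289/222 ≈ 1.301802
chi2 = 1930/111 ≈ 17.387387

17.3874


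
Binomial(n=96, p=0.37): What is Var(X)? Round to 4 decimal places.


Var = n*p*(1-p) = 96 * 0.37 * 0.63 = 22.3776

22.3776


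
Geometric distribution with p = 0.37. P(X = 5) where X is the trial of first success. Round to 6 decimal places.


P = (1-p)^(k-1) * p
(1-p)^(k-1) = 0.63^4 ≈ 0.1575296
P = 0.1575296 * 0.37 ≈ 0.05828596

0.058286


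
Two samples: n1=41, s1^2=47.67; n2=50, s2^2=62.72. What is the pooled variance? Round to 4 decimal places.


sp^2 = ((n1-1)*s1^2 + (n2-1)*s2^2)/(n1+n2-2)
(n1-1)*s1^2 = 40 * 47.67 = 1906.8
(n2-1)*s2^2 = 49 * 62.72 = 3073.28
numerator = 1906.8 + 3073.28 = 4980.08
n1+n2-2 = 89
sp^2 = 4980.08 / 89 = 124502/2225 ≈ 55.955955

55.9560


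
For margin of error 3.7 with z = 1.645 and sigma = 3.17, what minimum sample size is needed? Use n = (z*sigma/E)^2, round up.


z*sigma/E = 1.645 * 3.17 / 3.7 ≈ 1.409365
(z*sigma/E)^2 ≈ 1.986309
round up: n = 2

2


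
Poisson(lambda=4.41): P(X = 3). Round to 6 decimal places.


P = e^(-lam) * lam^k / k!
e^(-4.41) ≈ 0.01215518
lam^k = 4.41^3 = 85.766121
k! = 3! = 6
P = 0.01215518 * 85.766121 / 6 ≈ 0.173750

0.173750


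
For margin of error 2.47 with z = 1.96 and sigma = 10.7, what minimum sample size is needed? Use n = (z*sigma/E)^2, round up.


z*sigma/E = 1.96 * 10.7 / 2.47 = 10486/1235 ≈ 8.490688
(z*sigma/E)^2 ≈ 72.091787
round up: n = 73

73


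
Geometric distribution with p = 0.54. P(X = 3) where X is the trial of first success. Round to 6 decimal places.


P = (1-p)^(k-1) * p
(1-p)^(k-1) = 0.46^2 = 0.2116
P = 0.2116 * 0.54 = 0.114264

0.114264


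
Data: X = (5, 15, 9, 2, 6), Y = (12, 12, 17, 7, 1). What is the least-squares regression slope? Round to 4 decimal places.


b = sum((xi-xbar)(yi-ybar)) / sum((xi-xbar)^2)
n = 5, xbar = 37/5 = 7.4, ybar = 49/5 = 9.8
Sxy = sum((xi-xbar)(yi-ybar)) = 50.4
Sxx = sum((xi-xbar)^2) = 97.2
b = Sxy / Sxx = 14/27 ≈ 0.518519

0.5185


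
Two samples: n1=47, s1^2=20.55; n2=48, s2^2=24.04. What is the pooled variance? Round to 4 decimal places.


sp^2 = ((n1-1)*s1^2 + (n2-1)*s2^2)/(n1+n2-2)
(n1-1)*s1^2 = 46 * 20.55 = 945.3
(n2-1)*s2^2 = 47 * 24.04 = 1129.88
numerator = 945.3 + 1129.88 = 2075.18
n1+n2-2 = 93
sp^2 = 2075.18 / 93 = 103759/4650 ≈ 22.313763

22.3138


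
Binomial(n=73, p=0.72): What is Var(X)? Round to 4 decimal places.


Var = n*p*(1-p) = 73 * 0.72 * 0.28 = 14.7168

14.7168


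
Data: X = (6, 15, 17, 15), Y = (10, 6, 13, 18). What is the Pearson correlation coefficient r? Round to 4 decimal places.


r = sum((xi-xbar)(yi-ybar)) / sqrt(sum((xi-xbar)^2) * sum((yi-ybar)^2))
n = 4, xbar = 53/4 = 13.25, ybar = 47/4 = 11.75
Sxy = sum((xi-xbar)(yi-ybar)) = 18.25
Sxx = sum((xi-xbar)^2) = 72.75
Syy = sum((yi-ybar)^2) = 76.75
sqrt(Sxx*Syy) ≈ 74.723239
r = Sxy / sqrt(Sxx*Syy) = 18.25 / 74.723239 ≈ 0.244235

0.2442


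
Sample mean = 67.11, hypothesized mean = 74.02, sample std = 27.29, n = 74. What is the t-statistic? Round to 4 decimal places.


t = (xbar - mu0) / (s/sqrt(n))
xbar - mu0 = 67.11 - 74.02 = -6.91
sqrt(74) ≈ 8.60232527
s/sqrt(n) = 27.29 / 8.60232527 ≈ 3.17239806
t = -6.91 / 3.17239806 ≈ -2.178163

-2.1782


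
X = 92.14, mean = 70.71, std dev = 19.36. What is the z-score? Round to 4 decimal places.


z = (X - mu) / sigma
X - mu = 92.14 - 70.71 = 21.43
z = 21.43 / 19.36 = 2143/1936 ≈ 1.106921

1.1069


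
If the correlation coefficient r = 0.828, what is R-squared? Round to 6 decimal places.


R^2 = r^2 = (0.828)^2 = 0.685584

0.685584


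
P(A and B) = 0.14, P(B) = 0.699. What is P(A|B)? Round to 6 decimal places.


P(A|B) = P(A and B) / P(B) = 0.14 / 0.699 = 140/699 ≈ 0.20028612

0.200286


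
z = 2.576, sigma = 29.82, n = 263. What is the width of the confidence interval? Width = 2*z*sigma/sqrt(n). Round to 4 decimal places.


width = 2*z*sigma/sqrt(n)
2*z*sigma = 2 * 2.576 * 29.82 = 153.63264
sqrt(263) ≈ 16.217275
width = 153.63264 / 16.217275 ≈ 9.473394

9.4734


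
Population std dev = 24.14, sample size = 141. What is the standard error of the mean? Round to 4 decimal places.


SE = sigma / sqrt(n)
sqrt(141) ≈ 11.874342
SE = 24.14 / 11.874342 ≈ 2.032955

2.0330


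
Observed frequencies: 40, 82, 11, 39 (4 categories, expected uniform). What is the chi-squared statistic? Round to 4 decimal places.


chi2 = sum((O-E)^2/E), E = total/4
total = 172, E = 172/4 = 43
(40 - 43)^2 / 43 = 9 / 43 = 9/43 ≈ 0.209302
(82 - 43)^2 / 43 = 1521 / 43 = 1521/43 ≈ 35.372093
(11 - 43)^2 / 43 = 1024 / 43 = 1024/43 ≈ 23.813953
(39 - 43)^2 / 43 = 16 / 43 = 16/43 ≈ 0.372093
chi2 = 2570/43 ≈ 59.767442

59.7674


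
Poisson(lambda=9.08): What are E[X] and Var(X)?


E[X] = Var(X) = lambda = 9.08

9.08, 9.08


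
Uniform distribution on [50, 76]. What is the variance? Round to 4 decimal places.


Var = (b-a)^2 / 12
(b-a)^2 = (76 - 50)^2 = 676
Var = 676/12 ≈ 56.333333

56.3333


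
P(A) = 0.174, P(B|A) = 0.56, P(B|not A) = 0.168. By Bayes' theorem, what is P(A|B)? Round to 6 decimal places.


P(A|B) = P(B|A)*P(A) / P(B), P(B) = P(B|A)*P(A) + P(B|not A)*P(not A)
P(B|A)*P(A) = 0.56 * 0.174 = 0.09744
P(B|not A)*P(not A) = 0.168 * 0.826 = 0.138768
P(B) = 0.09744 + 0.138768 = 0.236208
P(A|B) = 0.09744 / 0.236208 = 290/703 ≈ 0.41251778

0.412518


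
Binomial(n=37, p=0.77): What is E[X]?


E[X] = n*p = 37 * 0.77 = 28.49

28.49


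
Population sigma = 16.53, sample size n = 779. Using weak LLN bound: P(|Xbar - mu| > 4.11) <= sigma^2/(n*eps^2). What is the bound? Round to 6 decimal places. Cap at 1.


bound = min(1, sigma^2/(n*eps^2))
sigma^2 = 16.53^2 = 273.2409
n*eps^2 = 779 * 4.11^2 = 779 * 16.8921 = 13158.9459
sigma^2/(n*eps^2) = 273.2409 / 13158.9459 ≈ 0.02076465

0.020765


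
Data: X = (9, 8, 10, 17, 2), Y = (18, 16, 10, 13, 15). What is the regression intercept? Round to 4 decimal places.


a = ybar - b*xbar, where b = sum((xi-xbar)(yi-ybar)) / sum((xi-xbar)^2)
n = 5, xbar = 46/5 = 9.2, ybar = 72/5 = 14.4
Sxy = sum((xi-xbar)(yi-ybar)) = -21.4
Sxx = sum((xi-xbar)^2) = 114.8
b = Sxy / Sxx = -107/574 ≈ -0.186411
a = 14.4 - (-0.186411) * 9.2 = 4625/287 ≈ 16.114983

16.1150
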